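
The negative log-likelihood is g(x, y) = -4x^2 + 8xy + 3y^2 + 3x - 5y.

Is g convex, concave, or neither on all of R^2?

neither

g is quadratic, so its Hessian is the constant matrix H = [[-8, 8], [8, 6]].
det(H) = -112, tr(H) = -2.
det(H) < 0, so H is indefinite: neither convex nor concave.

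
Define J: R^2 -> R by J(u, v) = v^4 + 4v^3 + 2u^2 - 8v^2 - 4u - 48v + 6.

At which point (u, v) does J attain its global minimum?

J(u,v) separates as P(u) + Q(v) + 6, so its minimum is min P + min Q + 6.
P'(u) = 4u - 4 vanishes at u ∈ {1}; Q'(v) = 4(v - 2)(v + 2)(v + 3) vanishes at v ∈ {-3, -2, 2}.
Local minima of P (where P''>0): P(1)=-2. Local minima of Q: Q(-3)=45, Q(2)=-80.
So the global minimum of J is P(1) + Q(2) + 6 = -2 − 80 + 6 = -76, attained at (1, 2).

(1, 2)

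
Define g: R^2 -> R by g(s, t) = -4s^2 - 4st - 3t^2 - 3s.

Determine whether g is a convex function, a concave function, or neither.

g is quadratic, so its Hessian is the constant matrix H = [[-8, -4], [-4, -6]].
det(H) = 32, tr(H) = -14.
det(H) > 0 and tr(H) < 0, so H is negative definite everywhere: concave.

concave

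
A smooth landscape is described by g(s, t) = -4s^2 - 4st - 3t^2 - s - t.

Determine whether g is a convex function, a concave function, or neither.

concave

g is quadratic, so its Hessian is the constant matrix H = [[-8, -4], [-4, -6]].
det(H) = 32, tr(H) = -14.
det(H) > 0 and tr(H) < 0, so H is negative definite everywhere: concave.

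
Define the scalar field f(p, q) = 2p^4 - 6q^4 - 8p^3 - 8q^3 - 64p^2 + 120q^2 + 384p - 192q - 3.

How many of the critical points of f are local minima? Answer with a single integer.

f separates as a function of p plus a function of q, so ∇f=0 decouples.
∂f/∂p = 8(p - 4)(p - 3)(p + 4) = 0 at p ∈ {-4, 3, 4}; ∂f/∂q = -24(q - 2)(q - 1)(q + 4) = 0 at q ∈ {-4, 1, 2}.
The Hessian is diagonal: diag(f_pp, f_qq). Second derivatives: f_pp(-4)=448, f_pp(3)=-56, f_pp(4)=64; f_qq(-4)=-720, f_qq(1)=120, f_qq(2)=-144.
Local minima occur where both diagonal entries positive: (-4, 1), (4, 1). Count: 2.

2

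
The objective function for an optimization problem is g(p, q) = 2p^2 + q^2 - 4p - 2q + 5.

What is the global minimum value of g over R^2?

g(p,q) separates as A(p) + B(q) + 5, so its minimum is min A + min B + 5.
A'(p) = 4p - 4 vanishes at p ∈ {1}; B'(q) = 2q - 2 vanishes at q ∈ {1}.
Local minima of A (where A''>0): A(1)=-2. Local minima of B: B(1)=-1.
So the global minimum of g is A(1) + B(1) + 5 = -2 − 1 + 5 = 2, attained at (1, 1).

2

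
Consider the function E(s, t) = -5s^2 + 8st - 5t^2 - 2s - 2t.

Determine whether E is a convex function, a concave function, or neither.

E is quadratic, so its Hessian is the constant matrix H = [[-10, 8], [8, -10]].
det(H) = 36, tr(H) = -20.
det(H) > 0 and tr(H) < 0, so H is negative definite everywhere: concave.

concave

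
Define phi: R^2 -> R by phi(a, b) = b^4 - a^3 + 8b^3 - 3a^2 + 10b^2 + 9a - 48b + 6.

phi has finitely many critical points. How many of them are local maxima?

phi separates as a function of a plus a function of b, so ∇phi=0 decouples.
∂phi/∂a = -3(a - 1)(a + 3) = 0 at a ∈ {-3, 1}; ∂phi/∂b = 4(b - 1)(b + 3)(b + 4) = 0 at b ∈ {-4, -3, 1}.
The Hessian is diagonal: diag(phi_aa, phi_bb). Second derivatives: phi_aa(-3)=12, phi_aa(1)=-12; phi_bb(-4)=20, phi_bb(-3)=-16, phi_bb(1)=80.
Local maxima occur where both diagonal entries negative: (1, -3). Count: 1.

1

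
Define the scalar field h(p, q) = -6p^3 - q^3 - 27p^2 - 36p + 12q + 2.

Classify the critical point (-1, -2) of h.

saddle point

The mixed partial ∂²h/∂p∂q is 0, so the Hessian at any point is diag(h_pp, h_qq) = diag(-18(2p + 3), -6q).
At (-1, -2): H = diag(-18, 12).
The eigenvalues have opposite signs, so H is indefinite: a saddle point.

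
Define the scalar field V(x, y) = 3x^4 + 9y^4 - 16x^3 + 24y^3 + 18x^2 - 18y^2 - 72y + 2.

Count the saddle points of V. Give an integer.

4

V separates as a function of x plus a function of y, so ∇V=0 decouples.
∂V/∂x = 12x(x - 3)(x - 1) = 0 at x ∈ {0, 1, 3}; ∂V/∂y = 36(y - 1)(y + 1)(y + 2) = 0 at y ∈ {-2, -1, 1}.
The Hessian is diagonal: diag(V_xx, V_yy). Second derivatives: V_xx(0)=36, V_xx(1)=-24, V_xx(3)=72; V_yy(-2)=108, V_yy(-1)=-72, V_yy(1)=216.
Saddle points occur where the two diagonal entries have opposite signs: (0, -1), (1, -2), (1, 1), (3, -1). Count: 4.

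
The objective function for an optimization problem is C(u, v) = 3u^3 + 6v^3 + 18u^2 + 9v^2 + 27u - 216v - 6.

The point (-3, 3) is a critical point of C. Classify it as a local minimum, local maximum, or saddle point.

saddle point

The mixed partial ∂²C/∂u∂v is 0, so the Hessian at any point is diag(C_uu, C_vv) = diag(18(u + 2), 18(2v + 1)).
At (-3, 3): H = diag(-18, 126).
The eigenvalues have opposite signs, so H is indefinite: a saddle point.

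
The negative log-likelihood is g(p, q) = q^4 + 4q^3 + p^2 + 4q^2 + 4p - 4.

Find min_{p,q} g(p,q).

g(p,q) separates as A(p) + B(q) − 4, so its minimum is min A + min B − 4.
A'(p) = 2p + 4 vanishes at p ∈ {-2}; B'(q) = 4q(q + 1)(q + 2) vanishes at q ∈ {-2, -1, 0}.
Local minima of A (where A''>0): A(-2)=-4. Local minima of B: B(-2)=0, B(0)=0.
So the global minimum of g is A(-2) + B(-2) − 4 = -4 + 0 − 4 = -8, attained at (-2, -2).

-8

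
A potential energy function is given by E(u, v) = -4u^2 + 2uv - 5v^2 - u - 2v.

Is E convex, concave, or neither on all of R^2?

concave

E is quadratic, so its Hessian is the constant matrix H = [[-8, 2], [2, -10]].
det(H) = 76, tr(H) = -18.
det(H) > 0 and tr(H) < 0, so H is negative definite everywhere: concave.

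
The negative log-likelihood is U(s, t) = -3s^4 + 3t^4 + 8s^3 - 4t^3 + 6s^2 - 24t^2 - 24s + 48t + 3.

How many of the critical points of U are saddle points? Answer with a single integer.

5

U separates as a function of s plus a function of t, so ∇U=0 decouples.
∂U/∂s = -12(s - 2)(s - 1)(s + 1) = 0 at s ∈ {-1, 1, 2}; ∂U/∂t = 12(t - 2)(t - 1)(t + 2) = 0 at t ∈ {-2, 1, 2}.
The Hessian is diagonal: diag(U_ss, U_tt). Second derivatives: U_ss(-1)=-72, U_ss(1)=24, U_ss(2)=-36; U_tt(-2)=144, U_tt(1)=-36, U_tt(2)=48.
Saddle points occur where the two diagonal entries have opposite signs: (-1, -2), (-1, 2), (1, 1), (2, -2), (2, 2). Count: 5.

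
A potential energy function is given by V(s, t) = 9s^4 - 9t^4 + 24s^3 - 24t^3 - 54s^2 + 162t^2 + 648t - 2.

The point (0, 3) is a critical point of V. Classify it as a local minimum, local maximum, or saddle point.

local maximum

The mixed partial ∂²V/∂s∂t is 0, so the Hessian at any point is diag(V_ss, V_tt) = diag(36(3s^2 + 4s - 3), 36(-3t^2 - 4t + 9)).
At (0, 3): H = diag(-108, -1080).
Both eigenvalues are negative, so H is negative definite: a local maximum.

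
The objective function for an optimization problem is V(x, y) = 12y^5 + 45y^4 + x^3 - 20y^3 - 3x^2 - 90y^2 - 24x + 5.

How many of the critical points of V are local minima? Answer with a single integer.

2

V separates as a function of x plus a function of y, so ∇V=0 decouples.
∂V/∂x = 3(x - 4)(x + 2) = 0 at x ∈ {-2, 4}; ∂V/∂y = 60y(y - 1)(y + 1)(y + 3) = 0 at y ∈ {-3, -1, 0, 1}.
The Hessian is diagonal: diag(V_xx, V_yy). Second derivatives: V_xx(-2)=-18, V_xx(4)=18; V_yy(-3)=-1440, V_yy(-1)=240, V_yy(0)=-180, V_yy(1)=480.
Local minima occur where both diagonal entries positive: (4, -1), (4, 1). Count: 2.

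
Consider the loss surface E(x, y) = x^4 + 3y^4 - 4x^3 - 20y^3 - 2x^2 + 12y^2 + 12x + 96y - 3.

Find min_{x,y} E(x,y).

-73

E(x,y) separates as P(x) + Q(y) − 3, so its minimum is min P + min Q − 3.
P'(x) = 4(x - 3)(x - 1)(x + 1) vanishes at x ∈ {-1, 1, 3}; Q'(y) = 12(y - 4)(y - 2)(y + 1) vanishes at y ∈ {-1, 2, 4}.
Local minima of P (where P''>0): P(-1)=-9, P(3)=-9. Local minima of Q: Q(-1)=-61, Q(4)=64.
So the global minimum of E is P(-1) + Q(-1) − 3 = -9 − 61 − 3 = -73, attained at (-1, -1).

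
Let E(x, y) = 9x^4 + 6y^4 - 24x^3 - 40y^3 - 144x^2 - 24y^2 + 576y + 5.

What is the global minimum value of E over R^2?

E(x,y) separates as P(x) + Q(y) + 5, so its minimum is min P + min Q + 5.
P'(x) = 36x(x - 4)(x + 2) vanishes at x ∈ {-2, 0, 4}; Q'(y) = 24(y - 4)(y - 3)(y + 2) vanishes at y ∈ {-2, 3, 4}.
Local minima of P (where P''>0): P(-2)=-240, P(4)=-1536. Local minima of Q: Q(-2)=-832, Q(4)=896.
So the global minimum of E is P(4) + Q(-2) + 5 = -1536 − 832 + 5 = -2363, attained at (4, -2).

-2363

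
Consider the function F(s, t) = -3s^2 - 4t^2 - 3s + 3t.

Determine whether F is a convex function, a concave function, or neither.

F is quadratic, so its Hessian is the constant matrix H = [[-6, 0], [0, -8]].
det(H) = 48, tr(H) = -14.
det(H) > 0 and tr(H) < 0, so H is negative definite everywhere: concave.

concave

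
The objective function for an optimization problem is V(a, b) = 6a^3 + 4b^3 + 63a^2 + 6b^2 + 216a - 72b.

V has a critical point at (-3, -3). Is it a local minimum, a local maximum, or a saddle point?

saddle point

The mixed partial ∂²V/∂a∂b is 0, so the Hessian at any point is diag(V_aa, V_bb) = diag(18(2a + 7), 12(2b + 1)).
At (-3, -3): H = diag(18, -60).
The eigenvalues have opposite signs, so H is indefinite: a saddle point.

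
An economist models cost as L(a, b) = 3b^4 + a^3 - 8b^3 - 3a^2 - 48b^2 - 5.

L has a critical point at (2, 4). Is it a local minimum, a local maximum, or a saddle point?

The mixed partial ∂²L/∂a∂b is 0, so the Hessian at any point is diag(L_aa, L_bb) = diag(6(a - 1), 12(3b^2 - 4b - 8)).
At (2, 4): H = diag(6, 288).
Both eigenvalues are positive, so H is positive definite: a local minimum.

local minimum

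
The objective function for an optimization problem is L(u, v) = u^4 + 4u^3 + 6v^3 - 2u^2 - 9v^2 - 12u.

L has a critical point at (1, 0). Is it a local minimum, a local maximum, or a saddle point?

saddle point

The mixed partial ∂²L/∂u∂v is 0, so the Hessian at any point is diag(L_uu, L_vv) = diag(4(3u^2 + 6u - 1), 18(2v - 1)).
At (1, 0): H = diag(32, -18).
The eigenvalues have opposite signs, so H is indefinite: a saddle point.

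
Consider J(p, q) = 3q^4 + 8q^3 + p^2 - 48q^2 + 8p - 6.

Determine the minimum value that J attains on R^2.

-534

J(p,q) separates as A(p) + B(q) − 6, so its minimum is min A + min B − 6.
A'(p) = 2p + 8 vanishes at p ∈ {-4}; B'(q) = 12q(q - 2)(q + 4) vanishes at q ∈ {-4, 0, 2}.
Local minima of A (where A''>0): A(-4)=-16. Local minima of B: B(-4)=-512, B(2)=-80.
So the global minimum of J is A(-4) + B(-4) − 6 = -16 − 512 − 6 = -534, attained at (-4, -4).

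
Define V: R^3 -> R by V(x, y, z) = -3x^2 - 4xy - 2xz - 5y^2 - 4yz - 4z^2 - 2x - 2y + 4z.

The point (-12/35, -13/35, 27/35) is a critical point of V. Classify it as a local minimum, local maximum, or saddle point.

local maximum

The Hessian is constant: H = [[-6, -4, -2], [-4, -10, -4], [-2, -4, -8]].
Leading principal minors: Δ₁ = -6, Δ₂ = 44, Δ₃ = -280.
The minors alternate sign starting negative (−, +, −), so H is negative definite: a local maximum.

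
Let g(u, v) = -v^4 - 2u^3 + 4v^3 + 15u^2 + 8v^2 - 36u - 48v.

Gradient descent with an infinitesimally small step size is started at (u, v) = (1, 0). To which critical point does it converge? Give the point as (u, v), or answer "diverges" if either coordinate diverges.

g is separable, so gradient descent decouples: u follows -∂g/∂u, v follows -∂g/∂v.
∂g/∂u = -6(u - 3)(u - 2); at u=1 this is -12, so u increases.
∂g/∂v = -4(v - 3)(v - 2)(v + 2); at v=0 this is -48, so v increases.
u converges to its nearest critical value 2 (a local min of the u-part); v converges to 2. The iterate converges to (2, 2).

(2, 2)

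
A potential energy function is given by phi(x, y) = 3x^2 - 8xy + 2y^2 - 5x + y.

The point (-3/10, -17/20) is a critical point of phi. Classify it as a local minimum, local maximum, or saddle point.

saddle point

The Hessian of phi is constant: H = [[6, -8], [-8, 4]].
det(H) = 6·4 − (-8)² = -40.
Since det(H) < 0, H is indefinite and the critical point is a saddle point.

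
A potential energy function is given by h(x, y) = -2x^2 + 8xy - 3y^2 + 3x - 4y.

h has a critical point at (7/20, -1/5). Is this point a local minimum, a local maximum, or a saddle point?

The Hessian of h is constant: H = [[-4, 8], [8, -6]].
det(H) = (-4)·(-6) − 8² = -40.
Since det(H) < 0, H is indefinite and the critical point is a saddle point.

saddle point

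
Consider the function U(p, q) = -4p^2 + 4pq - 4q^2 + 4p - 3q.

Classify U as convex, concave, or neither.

U is quadratic, so its Hessian is the constant matrix H = [[-8, 4], [4, -8]].
det(H) = 48, tr(H) = -16.
det(H) > 0 and tr(H) < 0, so H is negative definite everywhere: concave.

concave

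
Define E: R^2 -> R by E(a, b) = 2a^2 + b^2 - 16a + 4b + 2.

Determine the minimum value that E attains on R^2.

-34

E(a,b) separates as P(a) + Q(b) + 2, so its minimum is min P + min Q + 2.
P'(a) = 4a - 16 vanishes at a ∈ {4}; Q'(b) = 2b + 4 vanishes at b ∈ {-2}.
Local minima of P (where P''>0): P(4)=-32. Local minima of Q: Q(-2)=-4.
So the global minimum of E is P(4) + Q(-2) + 2 = -32 − 4 + 2 = -34, attained at (4, -2).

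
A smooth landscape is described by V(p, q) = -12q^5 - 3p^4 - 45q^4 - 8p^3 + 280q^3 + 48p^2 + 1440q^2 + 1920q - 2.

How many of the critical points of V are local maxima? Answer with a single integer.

V separates as a function of p plus a function of q, so ∇V=0 decouples.
∂V/∂p = -12p(p - 2)(p + 4) = 0 at p ∈ {-4, 0, 2}; ∂V/∂q = -60(q - 4)(q + 1)(q + 2)(q + 4) = 0 at q ∈ {-4, -2, -1, 4}.
The Hessian is diagonal: diag(V_pp, V_qq). Second derivatives: V_pp(-4)=-288, V_pp(0)=96, V_pp(2)=-144; V_qq(-4)=2880, V_qq(-2)=-720, V_qq(-1)=900, V_qq(4)=-14400.
Local maxima occur where both diagonal entries negative: (-4, -2), (-4, 4), (2, -2), (2, 4). Count: 4.

4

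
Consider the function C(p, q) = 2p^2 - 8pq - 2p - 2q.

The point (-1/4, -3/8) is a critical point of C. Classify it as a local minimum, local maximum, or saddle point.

saddle point

The Hessian of C is constant: H = [[4, -8], [-8, 0]].
det(H) = 4·0 − (-8)² = -64.
Since det(H) < 0, H is indefinite and the critical point is a saddle point.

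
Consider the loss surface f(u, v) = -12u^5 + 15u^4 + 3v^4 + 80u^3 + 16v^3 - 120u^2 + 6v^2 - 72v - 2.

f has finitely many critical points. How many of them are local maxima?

f separates as a function of u plus a function of v, so ∇f=0 decouples.
∂f/∂u = -60u(u - 2)(u - 1)(u + 2) = 0 at u ∈ {-2, 0, 1, 2}; ∂f/∂v = 12(v - 1)(v + 2)(v + 3) = 0 at v ∈ {-3, -2, 1}.
The Hessian is diagonal: diag(f_uu, f_vv). Second derivatives: f_uu(-2)=1440, f_uu(0)=-240, f_uu(1)=180, f_uu(2)=-480; f_vv(-3)=48, f_vv(-2)=-36, f_vv(1)=144.
Local maxima occur where both diagonal entries negative: (0, -2), (2, -2). Count: 2.

2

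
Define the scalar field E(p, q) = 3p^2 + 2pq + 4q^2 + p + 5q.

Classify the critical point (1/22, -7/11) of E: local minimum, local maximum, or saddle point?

The Hessian of E is constant: H = [[6, 2], [2, 8]].
det(H) = 6·8 − 2² = 44.
det(H) > 0 and tr(H) = 14 > 0, so H is positive definite and the point is a local minimum.

local minimum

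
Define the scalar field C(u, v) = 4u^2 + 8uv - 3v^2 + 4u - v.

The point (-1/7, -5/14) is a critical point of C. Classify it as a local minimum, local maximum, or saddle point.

saddle point

The Hessian of C is constant: H = [[8, 8], [8, -6]].
det(H) = 8·(-6) − 8² = -112.
Since det(H) < 0, H is indefinite and the critical point is a saddle point.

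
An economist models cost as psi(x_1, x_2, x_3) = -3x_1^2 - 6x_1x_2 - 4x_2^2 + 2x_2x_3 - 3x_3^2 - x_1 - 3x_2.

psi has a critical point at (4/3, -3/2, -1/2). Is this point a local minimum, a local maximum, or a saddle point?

local maximum

The Hessian is constant: H = [[-6, -6, 0], [-6, -8, 2], [0, 2, -6]].
Leading principal minors: Δ₁ = -6, Δ₂ = 12, Δ₃ = -48.
The minors alternate sign starting negative (−, +, −), so H is negative definite: a local maximum.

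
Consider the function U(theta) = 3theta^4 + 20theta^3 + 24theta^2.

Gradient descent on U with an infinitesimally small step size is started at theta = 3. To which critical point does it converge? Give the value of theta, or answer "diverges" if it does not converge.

0

U'(theta) = 12theta(theta + 1)(theta + 4), so U'(3) = 1008.
Gradient descent moves in the -U' direction, i.e. theta is decreasing.
The nearest critical point in that direction is theta = 0, where U'' = 48 > 0 (a local minimum). The iterate converges there.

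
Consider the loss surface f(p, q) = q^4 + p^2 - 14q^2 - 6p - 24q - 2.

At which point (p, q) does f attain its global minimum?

(3, 3)

f(p,q) separates as A(p) + B(q) − 2, so its minimum is min A + min B − 2.
A'(p) = 2p - 6 vanishes at p ∈ {3}; B'(q) = 4(q - 3)(q + 1)(q + 2) vanishes at q ∈ {-2, -1, 3}.
Local minima of A (where A''>0): A(3)=-9. Local minima of B: B(-2)=8, B(3)=-117.
So the global minimum of f is A(3) + B(3) − 2 = -9 − 117 − 2 = -128, attained at (3, 3).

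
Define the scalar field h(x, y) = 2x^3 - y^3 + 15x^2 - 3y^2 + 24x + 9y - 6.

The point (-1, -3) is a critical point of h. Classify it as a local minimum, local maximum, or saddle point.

local minimum

The mixed partial ∂²h/∂x∂y is 0, so the Hessian at any point is diag(h_xx, h_yy) = diag(6(2x + 5), -6(y + 1)).
At (-1, -3): H = diag(18, 12).
Both eigenvalues are positive, so H is positive definite: a local minimum.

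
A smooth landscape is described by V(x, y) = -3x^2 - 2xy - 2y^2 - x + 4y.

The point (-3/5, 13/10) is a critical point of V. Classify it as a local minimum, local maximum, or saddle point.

The Hessian of V is constant: H = [[-6, -2], [-2, -4]].
det(H) = (-6)·(-4) − (-2)² = 20.
det(H) > 0 and tr(H) = -10 < 0, so H is negative definite and the point is a local maximum.

local maximum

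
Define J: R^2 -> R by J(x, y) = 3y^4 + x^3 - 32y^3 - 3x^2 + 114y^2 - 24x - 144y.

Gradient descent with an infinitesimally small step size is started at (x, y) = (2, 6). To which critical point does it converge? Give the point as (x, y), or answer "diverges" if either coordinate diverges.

(4, 4)

J is separable, so gradient descent decouples: x follows -∂J/∂x, y follows -∂J/∂y.
∂J/∂x = 3(x - 4)(x + 2); at x=2 this is -24, so x increases.
∂J/∂y = 12(y - 4)(y - 3)(y - 1); at y=6 this is 360, so y decreases.
x converges to its nearest critical value 4 (a local min of the x-part); y converges to 4. The iterate converges to (4, 4).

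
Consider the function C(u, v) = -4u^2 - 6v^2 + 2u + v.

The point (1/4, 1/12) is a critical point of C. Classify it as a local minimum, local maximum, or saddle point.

The Hessian of C is constant: H = [[-8, 0], [0, -12]].
det(H) = (-8)·(-12) − 0² = 96.
det(H) > 0 and tr(H) = -20 < 0, so H is negative definite and the point is a local maximum.

local maximum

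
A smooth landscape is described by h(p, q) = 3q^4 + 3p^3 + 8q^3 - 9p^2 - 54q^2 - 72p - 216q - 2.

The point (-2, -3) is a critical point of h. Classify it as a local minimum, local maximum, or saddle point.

The mixed partial ∂²h/∂p∂q is 0, so the Hessian at any point is diag(h_pp, h_qq) = diag(18(p - 1), 12(3q^2 + 4q - 9)).
At (-2, -3): H = diag(-54, 72).
The eigenvalues have opposite signs, so H is indefinite: a saddle point.

saddle point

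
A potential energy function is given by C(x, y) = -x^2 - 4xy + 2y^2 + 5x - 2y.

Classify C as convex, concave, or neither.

C is quadratic, so its Hessian is the constant matrix H = [[-2, -4], [-4, 4]].
det(H) = -24, tr(H) = 2.
det(H) < 0, so H is indefinite: neither convex nor concave.

neither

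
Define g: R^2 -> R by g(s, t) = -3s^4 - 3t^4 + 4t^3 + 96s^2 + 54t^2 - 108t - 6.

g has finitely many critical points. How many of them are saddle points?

g separates as a function of s plus a function of t, so ∇g=0 decouples.
∂g/∂s = -12s(s - 4)(s + 4) = 0 at s ∈ {-4, 0, 4}; ∂g/∂t = -12(t - 3)(t - 1)(t + 3) = 0 at t ∈ {-3, 1, 3}.
The Hessian is diagonal: diag(g_ss, g_tt). Second derivatives: g_ss(-4)=-384, g_ss(0)=192, g_ss(4)=-384; g_tt(-3)=-288, g_tt(1)=96, g_tt(3)=-144.
Saddle points occur where the two diagonal entries have opposite signs: (-4, 1), (0, -3), (0, 3), (4, 1). Count: 4.

4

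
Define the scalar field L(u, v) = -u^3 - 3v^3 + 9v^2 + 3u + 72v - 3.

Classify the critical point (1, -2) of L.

saddle point

The mixed partial ∂²L/∂u∂v is 0, so the Hessian at any point is diag(L_uu, L_vv) = diag(-6u, 18(-v + 1)).
At (1, -2): H = diag(-6, 54).
The eigenvalues have opposite signs, so H is indefinite: a saddle point.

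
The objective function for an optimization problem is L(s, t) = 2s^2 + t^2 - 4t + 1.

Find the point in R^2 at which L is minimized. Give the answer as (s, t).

L(s,t) separates as P(s) + Q(t) + 1, so its minimum is min P + min Q + 1.
P'(s) = 4s vanishes at s ∈ {0}; Q'(t) = 2(t - 2) vanishes at t ∈ {2}.
Local minima of P (where P''>0): P(0)=0. Local minima of Q: Q(2)=-4.
So the global minimum of L is P(0) + Q(2) + 1 = 0 − 4 + 1 = -3, attained at (0, 2).

(0, 2)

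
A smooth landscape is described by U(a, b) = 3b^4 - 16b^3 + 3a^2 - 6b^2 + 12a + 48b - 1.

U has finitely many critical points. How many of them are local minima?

2

U separates as a function of a plus a function of b, so ∇U=0 decouples.
∂U/∂a = 6(a + 2) = 0 at a ∈ {-2}; ∂U/∂b = 12(b - 4)(b - 1)(b + 1) = 0 at b ∈ {-1, 1, 4}.
The Hessian is diagonal: diag(U_aa, U_bb). Second derivatives: U_aa(-2)=6; U_bb(-1)=120, U_bb(1)=-72, U_bb(4)=180.
Local minima occur where both diagonal entries positive: (-2, -1), (-2, 4). Count: 2.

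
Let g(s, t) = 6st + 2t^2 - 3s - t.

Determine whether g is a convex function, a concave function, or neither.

g is quadratic, so its Hessian is the constant matrix H = [[0, 6], [6, 4]].
det(H) = -36, tr(H) = 4.
det(H) < 0, so H is indefinite: neither convex nor concave.

neither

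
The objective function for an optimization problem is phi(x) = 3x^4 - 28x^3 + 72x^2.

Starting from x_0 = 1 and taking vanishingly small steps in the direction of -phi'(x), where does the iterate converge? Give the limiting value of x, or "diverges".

phi'(x) = 12x(x - 4)(x - 3), so phi'(1) = 72.
Gradient descent moves in the -phi' direction, i.e. x is decreasing.
The nearest critical point in that direction is x = 0, where phi'' = 144 > 0 (a local minimum). The iterate converges there.

0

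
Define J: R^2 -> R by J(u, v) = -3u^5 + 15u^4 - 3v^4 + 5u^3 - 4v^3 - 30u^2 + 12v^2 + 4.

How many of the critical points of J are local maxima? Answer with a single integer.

4

J separates as a function of u plus a function of v, so ∇J=0 decouples.
∂J/∂u = -15u(u - 4)(u - 1)(u + 1) = 0 at u ∈ {-1, 0, 1, 4}; ∂J/∂v = -12v(v - 1)(v + 2) = 0 at v ∈ {-2, 0, 1}.
The Hessian is diagonal: diag(J_uu, J_vv). Second derivatives: J_uu(-1)=150, J_uu(0)=-60, J_uu(1)=90, J_uu(4)=-900; J_vv(-2)=-72, J_vv(0)=24, J_vv(1)=-36.
Local maxima occur where both diagonal entries negative: (0, -2), (0, 1), (4, -2), (4, 1). Count: 4.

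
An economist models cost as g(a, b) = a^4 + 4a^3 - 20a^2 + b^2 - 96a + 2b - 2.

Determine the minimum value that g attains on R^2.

-282

g(a,b) separates as P(a) + Q(b) − 2, so its minimum is min P + min Q − 2.
P'(a) = 4(a - 3)(a + 2)(a + 4) vanishes at a ∈ {-4, -2, 3}; Q'(b) = 2b + 2 vanishes at b ∈ {-1}.
Local minima of P (where P''>0): P(-4)=64, P(3)=-279. Local minima of Q: Q(-1)=-1.
So the global minimum of g is P(3) + Q(-1) − 2 = -279 − 1 − 2 = -282, attained at (3, -1).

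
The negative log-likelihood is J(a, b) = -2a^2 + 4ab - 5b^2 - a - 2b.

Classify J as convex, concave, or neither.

concave

J is quadratic, so its Hessian is the constant matrix H = [[-4, 4], [4, -10]].
det(H) = 24, tr(H) = -14.
det(H) > 0 and tr(H) < 0, so H is negative definite everywhere: concave.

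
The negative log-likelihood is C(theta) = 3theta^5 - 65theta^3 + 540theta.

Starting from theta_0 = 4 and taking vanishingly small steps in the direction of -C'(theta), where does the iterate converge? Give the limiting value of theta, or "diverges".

C'(theta) = 15(theta - 3)(theta - 2)(theta + 2)(theta + 3), so C'(4) = 1260.
Gradient descent moves in the -C' direction, i.e. theta is decreasing.
The nearest critical point in that direction is theta = 3, where C'' = 450 > 0 (a local minimum). The iterate converges there.

3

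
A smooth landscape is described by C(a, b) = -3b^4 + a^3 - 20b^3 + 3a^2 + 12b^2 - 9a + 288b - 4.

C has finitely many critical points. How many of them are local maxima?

C separates as a function of a plus a function of b, so ∇C=0 decouples.
∂C/∂a = 3(a - 1)(a + 3) = 0 at a ∈ {-3, 1}; ∂C/∂b = -12(b - 2)(b + 3)(b + 4) = 0 at b ∈ {-4, -3, 2}.
The Hessian is diagonal: diag(C_aa, C_bb). Second derivatives: C_aa(-3)=-12, C_aa(1)=12; C_bb(-4)=-72, C_bb(-3)=60, C_bb(2)=-360.
Local maxima occur where both diagonal entries negative: (-3, -4), (-3, 2). Count: 2.

2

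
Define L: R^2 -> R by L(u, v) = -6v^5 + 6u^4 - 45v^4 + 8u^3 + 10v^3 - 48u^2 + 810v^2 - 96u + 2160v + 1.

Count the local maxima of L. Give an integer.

L separates as a function of u plus a function of v, so ∇L=0 decouples.
∂L/∂u = 24(u - 2)(u + 1)(u + 2) = 0 at u ∈ {-2, -1, 2}; ∂L/∂v = -30(v - 3)(v + 2)(v + 3)(v + 4) = 0 at v ∈ {-4, -3, -2, 3}.
The Hessian is diagonal: diag(L_uu, L_vv). Second derivatives: L_uu(-2)=96, L_uu(-1)=-72, L_uu(2)=288; L_vv(-4)=420, L_vv(-3)=-180, L_vv(-2)=300, L_vv(3)=-6300.
Local maxima occur where both diagonal entries negative: (-1, -3), (-1, 3). Count: 2.

2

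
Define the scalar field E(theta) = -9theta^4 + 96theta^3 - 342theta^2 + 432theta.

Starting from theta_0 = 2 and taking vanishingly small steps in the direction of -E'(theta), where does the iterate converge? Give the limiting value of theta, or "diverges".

3

E'(theta) = -36(theta - 4)(theta - 3)(theta - 1), so E'(2) = -72.
Gradient descent moves in the -E' direction, i.e. theta is increasing.
The nearest critical point in that direction is theta = 3, where E'' = 72 > 0 (a local minimum). The iterate converges there.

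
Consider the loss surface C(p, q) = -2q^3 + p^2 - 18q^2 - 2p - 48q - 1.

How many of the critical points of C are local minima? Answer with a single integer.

C separates as a function of p plus a function of q, so ∇C=0 decouples.
∂C/∂p = 2(p - 1) = 0 at p ∈ {1}; ∂C/∂q = -6(q + 2)(q + 4) = 0 at q ∈ {-4, -2}.
The Hessian is diagonal: diag(C_pp, C_qq). Second derivatives: C_pp(1)=2; C_qq(-4)=12, C_qq(-2)=-12.
Local minima occur where both diagonal entries positive: (1, -4). Count: 1.

1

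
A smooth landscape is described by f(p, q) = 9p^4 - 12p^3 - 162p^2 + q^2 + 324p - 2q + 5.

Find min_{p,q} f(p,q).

f(p,q) separates as A(p) + B(q) + 5, so its minimum is min A + min B + 5.
A'(p) = 36(p - 3)(p - 1)(p + 3) vanishes at p ∈ {-3, 1, 3}; B'(q) = 2q - 2 vanishes at q ∈ {1}.
Local minima of A (where A''>0): A(-3)=-1377, A(3)=-81. Local minima of B: B(1)=-1.
So the global minimum of f is A(-3) + B(1) + 5 = -1377 − 1 + 5 = -1373, attained at (-3, 1).

-1373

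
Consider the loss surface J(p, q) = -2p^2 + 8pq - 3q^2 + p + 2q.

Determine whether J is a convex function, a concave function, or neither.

J is quadratic, so its Hessian is the constant matrix H = [[-4, 8], [8, -6]].
det(H) = -40, tr(H) = -10.
det(H) < 0, so H is indefinite: neither convex nor concave.

neither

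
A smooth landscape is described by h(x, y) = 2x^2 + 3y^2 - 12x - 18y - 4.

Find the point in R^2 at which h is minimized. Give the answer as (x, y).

(3, 3)

h(x,y) separates as P(x) + Q(y) − 4, so its minimum is min P + min Q − 4.
P'(x) = 4x - 12 vanishes at x ∈ {3}; Q'(y) = 6y - 18 vanishes at y ∈ {3}.
Local minima of P (where P''>0): P(3)=-18. Local minima of Q: Q(3)=-27.
So the global minimum of h is P(3) + Q(3) − 4 = -18 − 27 − 4 = -49, attained at (3, 3).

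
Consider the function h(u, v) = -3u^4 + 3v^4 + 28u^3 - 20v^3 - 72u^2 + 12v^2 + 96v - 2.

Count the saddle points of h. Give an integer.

h separates as a function of u plus a function of v, so ∇h=0 decouples.
∂h/∂u = -12u(u - 4)(u - 3) = 0 at u ∈ {0, 3, 4}; ∂h/∂v = 12(v - 4)(v - 2)(v + 1) = 0 at v ∈ {-1, 2, 4}.
The Hessian is diagonal: diag(h_uu, h_vv). Second derivatives: h_uu(0)=-144, h_uu(3)=36, h_uu(4)=-48; h_vv(-1)=180, h_vv(2)=-72, h_vv(4)=120.
Saddle points occur where the two diagonal entries have opposite signs: (0, -1), (0, 4), (3, 2), (4, -1), (4, 4). Count: 5.

5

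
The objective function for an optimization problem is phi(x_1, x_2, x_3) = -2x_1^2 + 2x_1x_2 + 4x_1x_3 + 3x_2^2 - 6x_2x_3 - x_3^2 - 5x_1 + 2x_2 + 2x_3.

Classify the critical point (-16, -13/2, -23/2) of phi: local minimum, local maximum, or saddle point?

saddle point

The Hessian is constant: H = [[-4, 2, 4], [2, 6, -6], [4, -6, -2]].
Leading principal minors: Δ₁ = -4, Δ₂ = -28, Δ₃ = 8.
The minors fit neither the all-positive nor the alternating-sign pattern, so H is indefinite: a saddle point.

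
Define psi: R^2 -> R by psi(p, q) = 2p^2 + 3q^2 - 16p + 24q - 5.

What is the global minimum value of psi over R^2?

-85

psi(p,q) separates as A(p) + B(q) − 5, so its minimum is min A + min B − 5.
A'(p) = 4p - 16 vanishes at p ∈ {4}; B'(q) = 6q + 24 vanishes at q ∈ {-4}.
Local minima of A (where A''>0): A(4)=-32. Local minima of B: B(-4)=-48.
So the global minimum of psi is A(4) + B(-4) − 5 = -32 − 48 − 5 = -85, attained at (4, -4).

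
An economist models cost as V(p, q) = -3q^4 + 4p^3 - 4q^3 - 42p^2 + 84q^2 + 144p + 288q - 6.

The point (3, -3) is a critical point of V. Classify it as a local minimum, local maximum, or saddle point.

local maximum

The mixed partial ∂²V/∂p∂q is 0, so the Hessian at any point is diag(V_pp, V_qq) = diag(12(2p - 7), 12(-3q^2 - 2q + 14)).
At (3, -3): H = diag(-12, -84).
Both eigenvalues are negative, so H is negative definite: a local maximum.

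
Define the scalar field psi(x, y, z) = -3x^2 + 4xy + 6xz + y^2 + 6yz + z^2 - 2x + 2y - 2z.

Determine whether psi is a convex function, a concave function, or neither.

neither

psi is quadratic, so its Hessian is the constant matrix H = [[-6, 4, 6], [4, 2, 6], [6, 6, 2]].
Leading principal minors: -6, -28, 376.
Neither pattern holds ⇒ H is indefinite ⇒ neither convex nor concave.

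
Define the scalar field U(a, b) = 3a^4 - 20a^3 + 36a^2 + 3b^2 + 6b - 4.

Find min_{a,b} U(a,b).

-7

U(a,b) separates as P(a) + Q(b) − 4, so its minimum is min P + min Q − 4.
P'(a) = 12a(a - 3)(a - 2) vanishes at a ∈ {0, 2, 3}; Q'(b) = 6b + 6 vanishes at b ∈ {-1}.
Local minima of P (where P''>0): P(0)=0, P(3)=27. Local minima of Q: Q(-1)=-3.
So the global minimum of U is P(0) + Q(-1) − 4 = 0 − 3 − 4 = -7, attained at (0, -1).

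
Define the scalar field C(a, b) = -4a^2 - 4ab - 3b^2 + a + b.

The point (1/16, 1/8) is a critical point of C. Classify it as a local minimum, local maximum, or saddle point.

local maximum

The Hessian of C is constant: H = [[-8, -4], [-4, -6]].
det(H) = (-8)·(-6) − (-4)² = 32.
det(H) > 0 and tr(H) = -14 < 0, so H is negative definite and the point is a local maximum.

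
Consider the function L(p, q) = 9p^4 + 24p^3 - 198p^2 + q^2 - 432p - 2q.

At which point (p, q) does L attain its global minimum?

L(p,q) separates as A(p) + B(q), so its minimum is min A + min B.
A'(p) = 36(p - 3)(p + 1)(p + 4) vanishes at p ∈ {-4, -1, 3}; B'(q) = 2q - 2 vanishes at q ∈ {1}.
Local minima of A (where A''>0): A(-4)=-672, A(3)=-1701. Local minima of B: B(1)=-1.
So the global minimum of L is A(3) + B(1) = -1701 − 1 = -1702, attained at (3, 1).

(3, 1)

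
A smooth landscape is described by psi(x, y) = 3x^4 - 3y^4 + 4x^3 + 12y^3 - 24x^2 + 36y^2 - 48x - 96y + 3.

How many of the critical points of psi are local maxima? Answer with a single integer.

2

psi separates as a function of x plus a function of y, so ∇psi=0 decouples.
∂psi/∂x = 12(x - 2)(x + 1)(x + 2) = 0 at x ∈ {-2, -1, 2}; ∂psi/∂y = -12(y - 4)(y - 1)(y + 2) = 0 at y ∈ {-2, 1, 4}.
The Hessian is diagonal: diag(psi_xx, psi_yy). Second derivatives: psi_xx(-2)=48, psi_xx(-1)=-36, psi_xx(2)=144; psi_yy(-2)=-216, psi_yy(1)=108, psi_yy(4)=-216.
Local maxima occur where both diagonal entries negative: (-1, -2), (-1, 4). Count: 2.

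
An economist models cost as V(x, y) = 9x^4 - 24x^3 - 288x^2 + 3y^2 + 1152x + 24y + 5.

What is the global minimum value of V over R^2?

-5419

V(x,y) separates as P(x) + Q(y) + 5, so its minimum is min P + min Q + 5.
P'(x) = 36(x - 4)(x - 2)(x + 4) vanishes at x ∈ {-4, 2, 4}; Q'(y) = 6y + 24 vanishes at y ∈ {-4}.
Local minima of P (where P''>0): P(-4)=-5376, P(4)=768. Local minima of Q: Q(-4)=-48.
So the global minimum of V is P(-4) + Q(-4) + 5 = -5376 − 48 + 5 = -5419, attained at (-4, -4).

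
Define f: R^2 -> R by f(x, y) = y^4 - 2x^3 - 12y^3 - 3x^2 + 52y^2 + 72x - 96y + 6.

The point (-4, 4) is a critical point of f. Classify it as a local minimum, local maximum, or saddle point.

local minimum

The mixed partial ∂²f/∂x∂y is 0, so the Hessian at any point is diag(f_xx, f_yy) = diag(-6(2x + 1), 4(3y^2 - 18y + 26)).
At (-4, 4): H = diag(42, 8).
Both eigenvalues are positive, so H is positive definite: a local minimum.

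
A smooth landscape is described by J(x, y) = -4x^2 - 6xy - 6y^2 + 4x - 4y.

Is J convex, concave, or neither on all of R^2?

concave

J is quadratic, so its Hessian is the constant matrix H = [[-8, -6], [-6, -12]].
det(H) = 60, tr(H) = -20.
det(H) > 0 and tr(H) < 0, so H is negative definite everywhere: concave.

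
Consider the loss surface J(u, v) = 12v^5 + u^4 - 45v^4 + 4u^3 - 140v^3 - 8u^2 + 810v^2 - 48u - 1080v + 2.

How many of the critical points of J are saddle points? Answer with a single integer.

J separates as a function of u plus a function of v, so ∇J=0 decouples.
∂J/∂u = 4(u - 2)(u + 2)(u + 3) = 0 at u ∈ {-3, -2, 2}; ∂J/∂v = 60(v - 3)(v - 2)(v - 1)(v + 3) = 0 at v ∈ {-3, 1, 2, 3}.
The Hessian is diagonal: diag(J_uu, J_vv). Second derivatives: J_uu(-3)=20, J_uu(-2)=-16, J_uu(2)=80; J_vv(-3)=-7200, J_vv(1)=480, J_vv(2)=-300, J_vv(3)=720.
Saddle points occur where the two diagonal entries have opposite signs: (-3, -3), (-3, 2), (-2, 1), (-2, 3), (2, -3), (2, 2). Count: 6.

6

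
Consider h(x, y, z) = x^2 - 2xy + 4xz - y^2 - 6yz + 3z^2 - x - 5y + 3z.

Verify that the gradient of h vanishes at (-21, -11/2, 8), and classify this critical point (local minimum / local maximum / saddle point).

saddle point

∇h = (2x - 2y + 4z - 1, -2x - 2y - 6z - 5, 4x - 6y + 6z + 3); substituting (-21, -11/2, 8) gives ∇h = (0, 0, 0), so (-21, -11/2, 8) is indeed a critical point.
The Hessian is constant: H = [[2, -2, 4], [-2, -2, -6], [4, -6, 6]].
Leading principal minors: Δ₁ = 2, Δ₂ = -8, Δ₃ = 8.
The minors fit neither the all-positive nor the alternating-sign pattern, so H is indefinite: a saddle point.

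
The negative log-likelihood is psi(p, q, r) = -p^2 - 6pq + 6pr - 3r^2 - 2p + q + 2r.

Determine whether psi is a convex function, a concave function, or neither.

psi is quadratic, so its Hessian is the constant matrix H = [[-2, -6, 6], [-6, 0, 0], [6, 0, -6]].
Leading principal minors: -2, -36, 216.
Neither pattern holds ⇒ H is indefinite ⇒ neither convex nor concave.

neither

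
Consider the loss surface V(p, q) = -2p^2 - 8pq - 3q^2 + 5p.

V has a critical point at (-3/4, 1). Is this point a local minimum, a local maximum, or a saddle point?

saddle point

The Hessian of V is constant: H = [[-4, -8], [-8, -6]].
det(H) = (-4)·(-6) − (-8)² = -40.
Since det(H) < 0, H is indefinite and the critical point is a saddle point.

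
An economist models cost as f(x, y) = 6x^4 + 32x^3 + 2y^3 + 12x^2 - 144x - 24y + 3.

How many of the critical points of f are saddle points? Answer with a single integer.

3

f separates as a function of x plus a function of y, so ∇f=0 decouples.
∂f/∂x = 24(x - 1)(x + 2)(x + 3) = 0 at x ∈ {-3, -2, 1}; ∂f/∂y = 6(y - 2)(y + 2) = 0 at y ∈ {-2, 2}.
The Hessian is diagonal: diag(f_xx, f_yy). Second derivatives: f_xx(-3)=96, f_xx(-2)=-72, f_xx(1)=288; f_yy(-2)=-24, f_yy(2)=24.
Saddle points occur where the two diagonal entries have opposite signs: (-3, -2), (-2, 2), (1, -2). Count: 3.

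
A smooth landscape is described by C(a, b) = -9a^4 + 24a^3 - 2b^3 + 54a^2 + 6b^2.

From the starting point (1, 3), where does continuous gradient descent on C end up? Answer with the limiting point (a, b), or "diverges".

diverges

C is separable, so gradient descent decouples: a follows -∂C/∂a, b follows -∂C/∂b.
∂C/∂a = -36a(a - 3)(a + 1); at a=1 this is 144, so a decreases.
∂C/∂b = -6b(b - 2); at b=3 this is -18, so b increases.
The b-coordinate has no critical point in that direction and runs off to infinity.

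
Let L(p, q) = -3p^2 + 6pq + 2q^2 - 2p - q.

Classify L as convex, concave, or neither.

L is quadratic, so its Hessian is the constant matrix H = [[-6, 6], [6, 4]].
det(H) = -60, tr(H) = -2.
det(H) < 0, so H is indefinite: neither convex nor concave.

neither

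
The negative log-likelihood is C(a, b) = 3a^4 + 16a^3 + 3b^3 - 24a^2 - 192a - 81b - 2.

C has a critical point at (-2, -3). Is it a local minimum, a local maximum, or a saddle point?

The mixed partial ∂²C/∂a∂b is 0, so the Hessian at any point is diag(C_aa, C_bb) = diag(12(3a^2 + 8a - 4), 18b).
At (-2, -3): H = diag(-96, -54).
Both eigenvalues are negative, so H is negative definite: a local maximum.

local maximum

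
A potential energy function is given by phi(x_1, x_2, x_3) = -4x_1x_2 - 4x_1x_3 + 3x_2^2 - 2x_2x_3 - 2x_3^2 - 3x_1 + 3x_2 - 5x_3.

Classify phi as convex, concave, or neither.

phi is quadratic, so its Hessian is the constant matrix H = [[0, -4, -4], [-4, 6, -2], [-4, -2, -4]].
Leading principal minors: 0, -16, -96.
Neither pattern holds ⇒ H is indefinite ⇒ neither convex nor concave.

neither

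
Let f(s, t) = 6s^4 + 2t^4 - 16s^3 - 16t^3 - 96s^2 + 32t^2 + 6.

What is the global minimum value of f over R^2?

-1018

f(s,t) separates as P(s) + Q(t) + 6, so its minimum is min P + min Q + 6.
P'(s) = 24s(s - 4)(s + 2) vanishes at s ∈ {-2, 0, 4}; Q'(t) = 8t(t - 4)(t - 2) vanishes at t ∈ {0, 2, 4}.
Local minima of P (where P''>0): P(-2)=-160, P(4)=-1024. Local minima of Q: Q(0)=0, Q(4)=0.
So the global minimum of f is P(4) + Q(0) + 6 = -1024 + 0 + 6 = -1018, attained at (4, 0).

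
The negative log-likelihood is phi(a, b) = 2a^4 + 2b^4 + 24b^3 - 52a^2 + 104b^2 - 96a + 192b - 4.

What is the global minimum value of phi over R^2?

-836

phi(a,b) separates as P(a) + Q(b) − 4, so its minimum is min P + min Q − 4.
P'(a) = 8(a - 4)(a + 1)(a + 3) vanishes at a ∈ {-3, -1, 4}; Q'(b) = 8(b + 2)(b + 3)(b + 4) vanishes at b ∈ {-4, -3, -2}.
Local minima of P (where P''>0): P(-3)=-18, P(4)=-704. Local minima of Q: Q(-4)=-128, Q(-2)=-128.
So the global minimum of phi is P(4) + Q(-4) − 4 = -704 − 128 − 4 = -836, attained at (4, -4).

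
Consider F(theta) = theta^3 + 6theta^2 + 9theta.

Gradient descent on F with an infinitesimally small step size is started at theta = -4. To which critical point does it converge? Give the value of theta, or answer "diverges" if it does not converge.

F'(theta) = 3(theta + 1)(theta + 3), so F'(-4) = 9.
Gradient descent moves in the -F' direction, i.e. theta is decreasing.
There is no critical point below theta=-4, and F' keeps the same sign, so the iterate runs off to −∞.

diverges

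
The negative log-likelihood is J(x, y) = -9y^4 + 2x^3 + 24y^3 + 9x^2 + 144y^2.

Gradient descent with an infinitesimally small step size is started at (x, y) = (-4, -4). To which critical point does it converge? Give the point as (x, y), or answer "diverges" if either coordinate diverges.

J is separable, so gradient descent decouples: x follows -∂J/∂x, y follows -∂J/∂y.
∂J/∂x = 6x(x + 3); at x=-4 this is 24, so x decreases.
∂J/∂y = -36y(y - 4)(y + 2); at y=-4 this is 2304, so y decreases.
The x-coordinate has no critical point in that direction and runs off to infinity.

diverges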